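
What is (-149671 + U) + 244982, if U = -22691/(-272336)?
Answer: 25956639187/272336 ≈ 95311.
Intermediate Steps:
U = 22691/272336 (U = -22691*(-1/272336) = 22691/272336 ≈ 0.083320)
(-149671 + U) + 244982 = (-149671 + 22691/272336) + 244982 = -40760778765/272336 + 244982 = 25956639187/272336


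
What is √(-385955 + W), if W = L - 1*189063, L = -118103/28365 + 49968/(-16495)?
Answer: I*√5035204100944357584285/93576135 ≈ 758.3*I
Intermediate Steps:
L = -673090261/93576135 (L = -118103*1/28365 + 49968*(-1/16495) = -118103/28365 - 49968/16495 = -673090261/93576135 ≈ -7.1930)
W = -17692457901766/93576135 (W = -673090261/93576135 - 1*189063 = -673090261/93576135 - 189063 = -17692457901766/93576135 ≈ -1.8907e+5)
√(-385955 + W) = √(-385955 - 17692457901766/93576135) = √(-53808635085691/93576135) = I*√5035204100944357584285/93576135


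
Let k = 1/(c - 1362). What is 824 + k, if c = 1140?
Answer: 182927/222 ≈ 824.00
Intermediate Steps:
k = -1/222 (k = 1/(1140 - 1362) = 1/(-222) = -1/222 ≈ -0.0045045)
824 + k = 824 - 1/222 = 182927/222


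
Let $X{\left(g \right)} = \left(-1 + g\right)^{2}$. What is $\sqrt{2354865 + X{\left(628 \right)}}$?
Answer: $\sqrt{2747994} \approx 1657.7$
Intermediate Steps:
$\sqrt{2354865 + X{\left(628 \right)}} = \sqrt{2354865 + \left(-1 + 628\right)^{2}} = \sqrt{2354865 + 627^{2}} = \sqrt{2354865 + 393129} = \sqrt{2747994}$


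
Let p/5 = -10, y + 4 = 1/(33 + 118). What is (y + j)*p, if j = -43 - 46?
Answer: 702100/151 ≈ 4649.7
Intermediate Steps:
j = -89
y = -603/151 (y = -4 + 1/(33 + 118) = -4 + 1/151 = -603/151 ≈ -3.9934)
p = -50 (p = 5*(-10) = -50)
(y + j)*p = (-603/151 - 89)*(-50) = -14042/151*(-50) = 702100/151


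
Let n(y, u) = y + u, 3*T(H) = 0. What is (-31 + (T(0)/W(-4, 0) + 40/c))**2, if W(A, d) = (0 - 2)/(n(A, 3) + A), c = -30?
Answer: 9409/9 ≈ 1045.4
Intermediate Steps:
T(H) = 0 (T(H) = (1/3)*0 = 0)
n(y, u) = u + y
W(A, d) = -2/(3 + 2*A) (W(A, d) = (0 - 2)/((3 + A) + A) = -2/(3 + 2*A))
(-31 + (T(0)/W(-4, 0) + 40/c))**2 = (-31 + (0/((-2/(3 + 2*(-4)))) + 40/(-30)))**2 = (-31 + (0/((-2/(3 - 8))) + 40*(-1/30)))**2 = (-31 + (0/((-2/(-5))) - 4/3))**2 = (-31 + (0/((-2*(-1/5))) - 4/3))**2 = (-31 + (0/(2/5) - 4/3))**2 = (-31 + (0*(5/2) - 4/3))**2 = (-31 + (0 - 4/3))**2 = (-31 - 4/3)**2 = (-97/3)**2 = 9409/9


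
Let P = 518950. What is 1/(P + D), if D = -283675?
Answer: 1/235275 ≈ 4.2503e-6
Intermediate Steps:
1/(P + D) = 1/(518950 - 283675) = 1/235275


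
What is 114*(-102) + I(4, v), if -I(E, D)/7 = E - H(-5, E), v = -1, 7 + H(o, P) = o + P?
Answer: -11712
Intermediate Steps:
H(o, P) = -7 + P + o (H(o, P) = -7 + (o + P) = -7 + (P + o) = -7 + P + o)
I(E, D) = -84 (I(E, D) = -7*(E - (-7 + E - 5)) = -7*(E - (-12 + E)) = -7*(E + (12 - E)) = -7*12 = -84)
114*(-102) + I(4, v) = 114*(-102) - 84 = -11628 - 84 = -11712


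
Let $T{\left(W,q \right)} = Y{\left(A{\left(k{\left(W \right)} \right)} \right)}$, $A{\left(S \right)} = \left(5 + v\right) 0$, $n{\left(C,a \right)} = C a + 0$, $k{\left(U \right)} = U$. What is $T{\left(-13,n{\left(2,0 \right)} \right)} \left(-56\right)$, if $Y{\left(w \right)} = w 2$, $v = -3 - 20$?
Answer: $0$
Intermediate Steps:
$v = -23$ ($v = -3 - 20 = -23$)
$n{\left(C,a \right)} = C a$
$A{\left(S \right)} = 0$ ($A{\left(S \right)} = \left(5 - 23\right) 0 = \left(-18\right) 0 = 0$)
$Y{\left(w \right)} = 2 w$
$T{\left(W,q \right)} = 0$ ($T{\left(W,q \right)} = 2 \cdot 0 = 0$)
$T{\left(-13,n{\left(2,0 \right)} \right)} \left(-56\right) = 0 \left(-56\right) = 0$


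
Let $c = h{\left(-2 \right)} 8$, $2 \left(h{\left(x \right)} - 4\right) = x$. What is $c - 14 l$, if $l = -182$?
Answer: $2572$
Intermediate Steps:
$h{\left(x \right)} = 4 + \frac{x}{2}$
$c = 24$ ($c = \left(4 + \frac{1}{2} \left(-2\right)\right) 8 = \left(4 - 1\right) 8 = 3 \cdot 8 = 24$)
$c - 14 l = 24 - 14 \left(-182\right) = 24 - -2548 = 24 + 2548 = 2572$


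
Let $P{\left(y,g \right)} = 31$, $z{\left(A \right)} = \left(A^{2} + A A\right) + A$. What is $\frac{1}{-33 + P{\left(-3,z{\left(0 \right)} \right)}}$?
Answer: $- \frac{1}{2} \approx -0.5$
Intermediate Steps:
$z{\left(A \right)} = A + 2 A^{2}$ ($z{\left(A \right)} = \left(A^{2} + A^{2}\right) + A = 2 A^{2} + A = A + 2 A^{2}$)
$\frac{1}{-33 + P{\left(-3,z{\left(0 \right)} \right)}} = \frac{1}{-33 + 31} = \frac{1}{-2} = - \frac{1}{2}$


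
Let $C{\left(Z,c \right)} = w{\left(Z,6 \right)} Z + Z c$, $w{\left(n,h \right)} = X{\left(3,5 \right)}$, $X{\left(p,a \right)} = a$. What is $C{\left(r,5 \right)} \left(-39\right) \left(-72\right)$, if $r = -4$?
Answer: $-112320$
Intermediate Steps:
$w{\left(n,h \right)} = 5$
$C{\left(Z,c \right)} = 5 Z + Z c$
$C{\left(r,5 \right)} \left(-39\right) \left(-72\right) = - 4 \left(5 + 5\right) \left(-39\right) \left(-72\right) = \left(-4\right) 10 \left(-39\right) \left(-72\right) = \left(-40\right) \left(-39\right) \left(-72\right) = 1560 \left(-72\right) = -112320$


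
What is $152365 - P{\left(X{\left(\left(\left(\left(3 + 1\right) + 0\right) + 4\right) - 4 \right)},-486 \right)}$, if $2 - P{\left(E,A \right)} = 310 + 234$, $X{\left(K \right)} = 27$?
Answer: $152907$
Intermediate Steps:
$P{\left(E,A \right)} = -542$ ($P{\left(E,A \right)} = 2 - \left(310 + 234\right) = 2 - 544 = -542$)
$152365 - P{\left(X{\left(\left(\left(\left(3 + 1\right) + 0\right) + 4\right) - 4 \right)},-486 \right)} = 152365 - -542 = 152365 + 542 = 152907$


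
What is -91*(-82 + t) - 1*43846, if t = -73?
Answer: -29741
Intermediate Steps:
-91*(-82 + t) - 1*43846 = -91*(-82 - 73) - 1*43846 = -91*(-155) - 43846 = 14105 - 43846 = -29741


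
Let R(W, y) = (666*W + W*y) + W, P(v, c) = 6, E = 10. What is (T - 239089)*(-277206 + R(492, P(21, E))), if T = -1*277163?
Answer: -27831145320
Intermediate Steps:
R(W, y) = 667*W + W*y
T = -277163
(T - 239089)*(-277206 + R(492, P(21, E))) = (-277163 - 239089)*(-277206 + 492*(667 + 6)) = -516252*(-277206 + 492*673) = -516252*(-277206 + 331116) = -516252*53910 = -27831145320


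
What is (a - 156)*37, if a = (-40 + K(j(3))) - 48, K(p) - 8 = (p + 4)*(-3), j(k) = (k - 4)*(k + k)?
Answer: -8510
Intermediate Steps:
j(k) = 2*k*(-4 + k) (j(k) = (-4 + k)*(2*k) = 2*k*(-4 + k))
K(p) = -4 - 3*p (K(p) = 8 + (p + 4)*(-3) = 8 + (4 + p)*(-3) = 8 + (-12 - 3*p) = -4 - 3*p)
a = -74 (a = (-40 + (-4 - 6*3*(-4 + 3))) - 48 = (-40 + (-4 - 6*3*(-1))) - 48 = (-40 + (-4 - 3*(-6))) - 48 = (-40 + (-4 + 18)) - 48 = (-40 + 14) - 48 = -26 - 48 = -74)
(a - 156)*37 = (-74 - 156)*37 = -230*37 = -8510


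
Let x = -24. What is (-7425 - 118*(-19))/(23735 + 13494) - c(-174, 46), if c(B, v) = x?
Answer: 888313/37229 ≈ 23.861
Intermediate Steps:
c(B, v) = -24
(-7425 - 118*(-19))/(23735 + 13494) - c(-174, 46) = (-7425 - 118*(-19))/(23735 + 13494) - 1*(-24) = (-7425 + 2242)/37229 + 24 = -5183*1/37229 + 24 = -5183/37229 + 24 = 888313/37229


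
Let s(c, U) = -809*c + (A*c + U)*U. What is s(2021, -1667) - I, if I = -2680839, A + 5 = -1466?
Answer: 4959634036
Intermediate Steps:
A = -1471 (A = -5 - 1466 = -1471)
s(c, U) = -809*c + U*(U - 1471*c) (s(c, U) = -809*c + (-1471*c + U)*U = -809*c + (U - 1471*c)*U = -809*c + U*(U - 1471*c))
s(2021, -1667) - I = ((-1667)² - 809*2021 - 1471*(-1667)*2021) - 1*(-2680839) = (2778889 - 1634989 + 4955809297) + 2680839 = 4956953197 + 2680839 = 4959634036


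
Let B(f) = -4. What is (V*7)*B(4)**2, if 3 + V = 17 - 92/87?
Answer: 126112/87 ≈ 1449.6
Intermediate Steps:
V = 1126/87 (V = -3 + (17 - 92/87) = -3 + 1387/87 = 1126/87 ≈ 12.943)
(V*7)*B(4)**2 = ((1126/87)*7)*(-4)**2 = (7882/87)*16 = 126112/87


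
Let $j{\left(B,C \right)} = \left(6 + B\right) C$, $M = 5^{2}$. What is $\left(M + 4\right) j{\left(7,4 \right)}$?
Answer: $1508$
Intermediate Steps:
$M = 25$
$j{\left(B,C \right)} = C \left(6 + B\right)$
$\left(M + 4\right) j{\left(7,4 \right)} = \left(25 + 4\right) 4 \left(6 + 7\right) = 29 \cdot 4 \cdot 13 = 29 \cdot 52 = 1508$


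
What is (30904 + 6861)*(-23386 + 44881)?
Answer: 811758675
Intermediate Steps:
(30904 + 6861)*(-23386 + 44881) = 37765*21495 = 811758675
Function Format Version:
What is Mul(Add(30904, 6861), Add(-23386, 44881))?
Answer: 811758675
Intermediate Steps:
Mul(Add(30904, 6861), Add(-23386, 44881)) = Mul(37765, 21495) = 811758675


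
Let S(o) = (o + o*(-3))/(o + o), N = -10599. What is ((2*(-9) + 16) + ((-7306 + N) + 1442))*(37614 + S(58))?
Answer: -619298045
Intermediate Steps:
S(o) = -1 (S(o) = (o - 3*o)/((2*o)) = (-2*o)*(1/(2*o)) = -1)
((2*(-9) + 16) + ((-7306 + N) + 1442))*(37614 + S(58)) = ((2*(-9) + 16) + ((-7306 - 10599) + 1442))*(37614 - 1) = ((-18 + 16) + (-17905 + 1442))*37613 = (-2 - 16463)*37613 = -16465*37613 = -619298045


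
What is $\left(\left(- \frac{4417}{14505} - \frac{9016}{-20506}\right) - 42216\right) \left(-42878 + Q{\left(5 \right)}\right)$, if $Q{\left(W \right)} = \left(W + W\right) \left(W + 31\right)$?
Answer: $\frac{266942183676510118}{148719765} \approx 1.7949 \cdot 10^{9}$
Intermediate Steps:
$Q{\left(W \right)} = 2 W \left(31 + W\right)$
$\left(\left(- \frac{4417}{14505} - \frac{9016}{-20506}\right) - 42216\right) \left(-42878 + Q{\left(5 \right)}\right) = \left(\left(- \frac{4417}{14505} - \frac{9016}{-20506}\right) - 42216\right) \left(-42878 + 2 \cdot 5 \left(31 + 5\right)\right) = \left(\left(\left(-4417\right) \frac{1}{14505} - - \frac{4508}{10253}\right) - 42216\right) \left(-42878 + 2 \cdot 5 \cdot 36\right) = \left(\left(- \frac{4417}{14505} + \frac{4508}{10253}\right) - 42216\right) \left(-42878 + 360\right) = \left(\frac{20101039}{148719765} - 42216\right) \left(-42518\right) = \left(- \frac{6278333498201}{148719765}\right) \left(-42518\right) = \frac{266942183676510118}{148719765}$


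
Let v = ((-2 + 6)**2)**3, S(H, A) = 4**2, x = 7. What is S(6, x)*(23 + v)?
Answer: 65904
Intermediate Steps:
S(H, A) = 16
v = 4096 (v = (4**2)**3 = 16**3 = 4096)
S(6, x)*(23 + v) = 16*(23 + 4096) = 16*4119 = 65904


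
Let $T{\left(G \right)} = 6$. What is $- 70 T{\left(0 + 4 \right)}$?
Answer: $-420$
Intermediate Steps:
$- 70 T{\left(0 + 4 \right)} = \left(-70\right) 6 = -420$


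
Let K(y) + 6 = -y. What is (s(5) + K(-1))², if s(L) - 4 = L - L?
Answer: 1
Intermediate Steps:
K(y) = -6 - y
s(L) = 4 (s(L) = 4 + (L - L) = 4 + 0 = 4)
(s(5) + K(-1))² = (4 + (-6 - 1*(-1)))² = (4 + (-6 + 1))² = (4 - 5)² = (-1)² = 1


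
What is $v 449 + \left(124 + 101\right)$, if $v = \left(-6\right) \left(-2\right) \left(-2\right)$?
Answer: $-10551$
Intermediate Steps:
$v = -24$ ($v = 12 \left(-2\right) = -24$)
$v 449 + \left(124 + 101\right) = \left(-24\right) 449 + \left(124 + 101\right) = -10776 + 225 = -10551$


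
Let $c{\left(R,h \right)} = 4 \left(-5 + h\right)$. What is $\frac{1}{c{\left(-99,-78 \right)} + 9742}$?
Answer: $\frac{1}{9410} \approx 0.00010627$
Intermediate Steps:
$c{\left(R,h \right)} = -20 + 4 h$
$\frac{1}{c{\left(-99,-78 \right)} + 9742} = \frac{1}{\left(-20 + 4 \left(-78\right)\right) + 9742} = \frac{1}{\left(-20 - 312\right) + 9742} = \frac{1}{-332 + 9742} = \frac{1}{9410}$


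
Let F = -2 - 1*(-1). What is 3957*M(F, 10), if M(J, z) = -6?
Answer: -23742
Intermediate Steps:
F = -1 (F = -2 + 1 = -1)
3957*M(F, 10) = 3957*(-6) = -23742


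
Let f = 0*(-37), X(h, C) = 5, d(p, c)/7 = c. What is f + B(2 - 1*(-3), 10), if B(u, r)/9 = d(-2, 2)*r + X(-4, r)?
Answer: 1305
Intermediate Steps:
d(p, c) = 7*c
B(u, r) = 45 + 126*r (B(u, r) = 9*((7*2)*r + 5) = 9*(14*r + 5) = 9*(5 + 14*r) = 45 + 126*r)
f = 0
f + B(2 - 1*(-3), 10) = 0 + (45 + 126*10) = 0 + (45 + 1260) = 0 + 1305 = 1305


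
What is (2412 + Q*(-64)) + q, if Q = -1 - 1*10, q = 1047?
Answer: 4163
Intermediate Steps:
Q = -11 (Q = -1 - 10 = -11)
(2412 + Q*(-64)) + q = (2412 - 11*(-64)) + 1047 = (2412 + 704) + 1047 = 3116 + 1047 = 4163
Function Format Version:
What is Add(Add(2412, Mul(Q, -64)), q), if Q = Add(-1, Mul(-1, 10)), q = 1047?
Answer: 4163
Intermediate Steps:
Q = -11 (Q = Add(-1, -10) = -11)
Add(Add(2412, Mul(Q, -64)), q) = Add(Add(2412, Mul(-11, -64)), 1047) = Add(Add(2412, 704), 1047) = Add(3116, 1047) = 4163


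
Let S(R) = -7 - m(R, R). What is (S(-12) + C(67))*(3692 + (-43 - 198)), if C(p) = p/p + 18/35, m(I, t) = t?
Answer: 112404/5 ≈ 22481.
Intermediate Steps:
C(p) = 53/35 (C(p) = 1 + 18*(1/35) = 1 + 18/35 = 53/35)
S(R) = -7 - R
(S(-12) + C(67))*(3692 + (-43 - 198)) = ((-7 - 1*(-12)) + 53/35)*(3692 + (-43 - 198)) = ((-7 + 12) + 53/35)*(3692 - 241) = (5 + 53/35)*3451 = (228/35)*3451 = 112404/5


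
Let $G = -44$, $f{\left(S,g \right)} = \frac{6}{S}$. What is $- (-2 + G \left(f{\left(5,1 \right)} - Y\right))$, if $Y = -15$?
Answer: $\frac{3574}{5} \approx 714.8$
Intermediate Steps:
$- (-2 + G \left(f{\left(5,1 \right)} - Y\right)) = - (-2 - 44 \left(\frac{6}{5} - -15\right)) = - (-2 - 44 \left(6 \cdot \frac{1}{5} + 15\right)) = - (-2 - 44 \left(\frac{6}{5} + 15\right)) = - (-2 - \frac{3564}{5}) = \left(-1\right) \left(- \frac{3574}{5}\right) = \frac{3574}{5}$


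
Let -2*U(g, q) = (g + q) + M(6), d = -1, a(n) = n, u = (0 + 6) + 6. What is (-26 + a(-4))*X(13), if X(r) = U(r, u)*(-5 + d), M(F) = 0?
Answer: -2250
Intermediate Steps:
u = 12 (u = 6 + 6 = 12)
U(g, q) = -g/2 - q/2 (U(g, q) = -((g + q) + 0)/2 = -(g + q)/2 = -g/2 - q/2)
X(r) = 36 + 3*r (X(r) = (-r/2 - 1/2*12)*(-5 - 1) = (-r/2 - 6)*(-6) = (-6 - r/2)*(-6) = 36 + 3*r)
(-26 + a(-4))*X(13) = (-26 - 4)*(36 + 3*13) = -30*(36 + 39) = -30*75 = -2250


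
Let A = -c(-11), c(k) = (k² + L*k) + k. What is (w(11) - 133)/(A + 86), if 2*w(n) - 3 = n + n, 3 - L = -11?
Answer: -241/260 ≈ -0.92692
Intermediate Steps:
L = 14 (L = 3 - 1*(-11) = 3 + 11 = 14)
c(k) = k² + 15*k (c(k) = (k² + 14*k) + k = k² + 15*k)
A = 44 (A = -(-11)*(15 - 11) = -(-11)*4 = -1*(-44) = 44)
w(n) = 3/2 + n (w(n) = 3/2 + (n + n)/2 = 3/2 + (2*n)/2 = 3/2 + n)
(w(11) - 133)/(A + 86) = ((3/2 + 11) - 133)/(44 + 86) = (25/2 - 133)/130 = (1/130)*(-241/2) = -241/260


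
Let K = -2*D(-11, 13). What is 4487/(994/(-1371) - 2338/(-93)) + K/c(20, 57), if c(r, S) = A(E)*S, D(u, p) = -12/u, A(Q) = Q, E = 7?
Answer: 1207743315/6571796 ≈ 183.78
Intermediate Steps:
K = -24/11 (K = -(-24)/(-11) = -(-24)*(-1)/11 = -2*12/11 = -24/11 ≈ -2.1818)
c(r, S) = 7*S
4487/(994/(-1371) - 2338/(-93)) + K/c(20, 57) = 4487/(994/(-1371) - 2338/(-93)) - 24/(11*(7*57)) = 4487/(994*(-1/1371) - 2338*(-1/93)) - 24/11/399 = 4487/(-994/1371 + 2338/93) - 24/11*1/399 = 4487/(345884/14167) - 8/1463 = 4487*(14167/345884) - 8/1463 = 9081047/49412 - 8/1463 = 1207743315/6571796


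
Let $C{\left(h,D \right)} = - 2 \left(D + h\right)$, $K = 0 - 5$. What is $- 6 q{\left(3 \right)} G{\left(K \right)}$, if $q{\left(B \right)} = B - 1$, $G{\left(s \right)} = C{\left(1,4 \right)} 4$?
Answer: $480$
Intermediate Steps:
$K = -5$
$C{\left(h,D \right)} = - 2 D - 2 h$
$G{\left(s \right)} = -40$ ($G{\left(s \right)} = \left(\left(-2\right) 4 - 2\right) 4 = \left(-8 - 2\right) 4 = \left(-10\right) 4 = -40$)
$q{\left(B \right)} = -1 + B$
$- 6 q{\left(3 \right)} G{\left(K \right)} = - 6 \left(-1 + 3\right) \left(-40\right) = \left(-6\right) 2 \left(-40\right) = \left(-12\right) \left(-40\right) = 480$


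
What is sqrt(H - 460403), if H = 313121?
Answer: I*sqrt(147282) ≈ 383.77*I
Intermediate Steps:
sqrt(H - 460403) = sqrt(313121 - 460403) = sqrt(-147282) = I*sqrt(147282)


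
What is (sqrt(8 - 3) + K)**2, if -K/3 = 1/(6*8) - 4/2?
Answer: 10305/256 + 95*sqrt(5)/8 ≈ 66.807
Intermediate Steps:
K = 95/16 (K = -3*(1/(6*8) - 4/2) = -3*((1/6)*(1/8) - 4*1/2) = -3*(1/48 - 2) = -3*(-95/48) = 95/16 ≈ 5.9375)
(sqrt(8 - 3) + K)**2 = (sqrt(8 - 3) + 95/16)**2 = (sqrt(5) + 95/16)**2 = (95/16 + sqrt(5))**2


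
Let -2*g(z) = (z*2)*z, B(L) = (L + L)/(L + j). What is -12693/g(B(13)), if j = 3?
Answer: 812352/169 ≈ 4806.8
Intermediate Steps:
B(L) = 2*L/(3 + L) (B(L) = (L + L)/(L + 3) = (2*L)/(3 + L) = 2*L/(3 + L))
g(z) = -z² (g(z) = -z*2*z/2 = -2*z*z/2 = -z²)
-12693/g(B(13)) = -12693*(-(3 + 13)²/676) = -12693/((-(2*13/16)²)) = -12693/((-(2*13*(1/16))²)) = -12693/((-(13/8)²)) = -12693/((-1*169/64)) = -12693/(-169/64) = -12693*(-64/169) = 812352/169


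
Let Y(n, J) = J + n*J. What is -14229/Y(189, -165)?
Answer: 4743/10450 ≈ 0.45388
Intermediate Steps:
Y(n, J) = J + J*n
-14229/Y(189, -165) = -14229*(-1/(165*(1 + 189))) = -14229/((-165*190)) = -14229/(-31350) = -14229*(-1/31350) = 4743/10450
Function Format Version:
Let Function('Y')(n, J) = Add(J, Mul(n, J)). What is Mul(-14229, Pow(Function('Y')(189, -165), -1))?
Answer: Rational(4743, 10450) ≈ 0.45388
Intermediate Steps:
Function('Y')(n, J) = Add(J, Mul(J, n))
Mul(-14229, Pow(Function('Y')(189, -165), -1)) = Mul(-14229, Pow(Mul(-165, Add(1, 189)), -1)) = Mul(-14229, Pow(Mul(-165, 190), -1)) = Mul(-14229, Pow(-31350, -1)) = Mul(-14229, Rational(-1, 31350)) = Rational(4743, 10450)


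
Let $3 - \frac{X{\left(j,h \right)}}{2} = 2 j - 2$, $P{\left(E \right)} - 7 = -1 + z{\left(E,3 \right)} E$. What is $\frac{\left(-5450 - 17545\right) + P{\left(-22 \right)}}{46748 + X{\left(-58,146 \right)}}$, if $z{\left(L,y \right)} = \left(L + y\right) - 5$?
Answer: $- \frac{22461}{46990} \approx -0.478$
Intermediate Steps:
$z{\left(L,y \right)} = -5 + L + y$
$P{\left(E \right)} = 6 + E \left(-2 + E\right)$ ($P{\left(E \right)} = 7 + \left(-1 + \left(-5 + E + 3\right) E\right) = 7 + \left(-1 + \left(-2 + E\right) E\right) = 7 + \left(-1 + E \left(-2 + E\right)\right) = 6 + E \left(-2 + E\right)$)
$X{\left(j,h \right)} = 10 - 4 j$ ($X{\left(j,h \right)} = 6 - 2 \left(2 j - 2\right) = 6 - 2 \left(-2 + 2 j\right) = 6 - \left(-4 + 4 j\right) = 10 - 4 j$)
$\frac{\left(-5450 - 17545\right) + P{\left(-22 \right)}}{46748 + X{\left(-58,146 \right)}} = \frac{\left(-5450 - 17545\right) - \left(-6 + 22 \left(-2 - 22\right)\right)}{46748 + \left(10 - -232\right)} = \frac{-22995 + \left(6 - -528\right)}{46748 + \left(10 + 232\right)} = \frac{-22995 + \left(6 + 528\right)}{46748 + 242} = \frac{-22995 + 534}{46990} = \left(-22461\right) \frac{1}{46990} = - \frac{22461}{46990}$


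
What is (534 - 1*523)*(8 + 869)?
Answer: 9647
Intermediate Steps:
(534 - 1*523)*(8 + 869) = (534 - 523)*877 = 11*877 = 9647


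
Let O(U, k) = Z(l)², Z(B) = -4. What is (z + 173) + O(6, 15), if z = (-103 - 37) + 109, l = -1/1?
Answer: 158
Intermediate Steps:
l = -1 (l = -1*1 = -1)
O(U, k) = 16 (O(U, k) = (-4)² = 16)
z = -31 (z = -140 + 109 = -31)
(z + 173) + O(6, 15) = (-31 + 173) + 16 = 142 + 16 = 158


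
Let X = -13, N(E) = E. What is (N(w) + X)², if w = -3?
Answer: 256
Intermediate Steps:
(N(w) + X)² = (-3 - 13)² = (-16)² = 256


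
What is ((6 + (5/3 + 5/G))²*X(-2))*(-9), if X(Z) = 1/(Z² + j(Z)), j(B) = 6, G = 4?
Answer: -11449/160 ≈ -71.556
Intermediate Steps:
X(Z) = 1/(6 + Z²) (X(Z) = 1/(Z² + 6) = 1/(6 + Z²))
((6 + (5/3 + 5/G))²*X(-2))*(-9) = ((6 + (5/3 + 5/4))²/(6 + (-2)²))*(-9) = ((6 + (5*(⅓) + 5*(¼)))²/(6 + 4))*(-9) = ((6 + (5/3 + 5/4))²/10)*(-9) = ((6 + 35/12)²*(⅒))*(-9) = ((107/12)²*(⅒))*(-9) = ((11449/144)*(⅒))*(-9) = (11449/1440)*(-9) = -11449/160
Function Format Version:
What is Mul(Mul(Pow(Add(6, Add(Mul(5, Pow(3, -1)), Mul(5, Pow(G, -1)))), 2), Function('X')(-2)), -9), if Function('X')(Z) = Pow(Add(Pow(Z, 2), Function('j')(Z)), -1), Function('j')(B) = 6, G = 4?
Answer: Rational(-11449, 160) ≈ -71.556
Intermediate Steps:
Function('X')(Z) = Pow(Add(6, Pow(Z, 2)), -1) (Function('X')(Z) = Pow(Add(Pow(Z, 2), 6), -1) = Pow(Add(6, Pow(Z, 2)), -1))
Mul(Mul(Pow(Add(6, Add(Mul(5, Pow(3, -1)), Mul(5, Pow(G, -1)))), 2), Function('X')(-2)), -9) = Mul(Mul(Pow(Add(6, Add(Mul(5, Pow(3, -1)), Mul(5, Pow(4, -1)))), 2), Pow(Add(6, Pow(-2, 2)), -1)), -9) = Mul(Mul(Pow(Add(6, Add(Mul(5, Rational(1, 3)), Mul(5, Rational(1, 4)))), 2), Pow(Add(6, 4), -1)), -9) = Mul(Mul(Pow(Add(6, Add(Rational(5, 3), Rational(5, 4))), 2), Pow(10, -1)), -9) = Mul(Mul(Pow(Add(6, Rational(35, 12)), 2), Rational(1, 10)), -9) = Mul(Mul(Pow(Rational(107, 12), 2), Rational(1, 10)), -9) = Mul(Mul(Rational(11449, 144), Rational(1, 10)), -9) = Mul(Rational(11449, 1440), -9) = Rational(-11449, 160)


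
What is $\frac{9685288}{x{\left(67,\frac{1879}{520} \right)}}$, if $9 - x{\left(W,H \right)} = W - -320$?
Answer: $- \frac{4842644}{189} \approx -25622.0$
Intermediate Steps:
$x{\left(W,H \right)} = -311 - W$ ($x{\left(W,H \right)} = 9 - \left(W - -320\right) = 9 - \left(W + 320\right) = 9 - \left(320 + W\right) = -311 - W$)
$\frac{9685288}{x{\left(67,\frac{1879}{520} \right)}} = \frac{9685288}{-311 - 67} = \frac{9685288}{-378} = 9685288 \left(- \frac{1}{378}\right) = - \frac{4842644}{189}$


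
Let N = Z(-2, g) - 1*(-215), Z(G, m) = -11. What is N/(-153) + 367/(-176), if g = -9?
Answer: -1805/528 ≈ -3.4186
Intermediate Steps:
N = 204 (N = -11 - 1*(-215) = -11 + 215 = 204)
N/(-153) + 367/(-176) = 204/(-153) + 367/(-176) = 204*(-1/153) + 367*(-1/176) = -4/3 - 367/176 = -1805/528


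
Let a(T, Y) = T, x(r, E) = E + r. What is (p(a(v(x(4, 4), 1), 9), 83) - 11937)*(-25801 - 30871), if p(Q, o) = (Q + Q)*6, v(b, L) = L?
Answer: 675813600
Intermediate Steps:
p(Q, o) = 12*Q (p(Q, o) = (2*Q)*6 = 12*Q)
(p(a(v(x(4, 4), 1), 9), 83) - 11937)*(-25801 - 30871) = (12*1 - 11937)*(-25801 - 30871) = (12 - 11937)*(-56672) = -11925*(-56672) = 675813600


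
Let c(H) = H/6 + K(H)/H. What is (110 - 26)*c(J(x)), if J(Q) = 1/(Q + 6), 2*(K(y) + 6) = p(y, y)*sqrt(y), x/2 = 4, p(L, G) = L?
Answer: -7055 + 3*sqrt(14) ≈ -7043.8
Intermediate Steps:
x = 8 (x = 2*4 = 8)
K(y) = -6 + y**(3/2)/2 (K(y) = -6 + (y*sqrt(y))/2 = -6 + y**(3/2)/2)
J(Q) = 1/(6 + Q)
c(H) = H/6 + (-6 + H**(3/2)/2)/H
(110 - 26)*c(J(x)) = (110 - 26)*(sqrt(1/(6 + 8))/2 - 6/(1/(6 + 8)) + 1/(6*(6 + 8))) = 84*(sqrt(1/14)/2 - 6/(1/14) + (1/6)/14) = 84*(sqrt(1/14)/2 - 6/1/14 + (1/6)*(1/14)) = 84*((sqrt(14)/14)/2 - 6*14 + 1/84) = 84*(sqrt(14)/28 - 84 + 1/84) = 84*(-7055/84 + sqrt(14)/28) = -7055 + 3*sqrt(14)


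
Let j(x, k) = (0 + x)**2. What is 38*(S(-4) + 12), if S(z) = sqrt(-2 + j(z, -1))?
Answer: 456 + 38*sqrt(14) ≈ 598.18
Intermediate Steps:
j(x, k) = x**2
S(z) = sqrt(-2 + z**2)
38*(S(-4) + 12) = 38*(sqrt(-2 + (-4)**2) + 12) = 38*(sqrt(-2 + 16) + 12) = 38*(sqrt(14) + 12) = 38*(12 + sqrt(14)) = 456 + 38*sqrt(14)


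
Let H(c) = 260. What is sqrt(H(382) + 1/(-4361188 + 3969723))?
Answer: sqrt(39843659627035)/391465 ≈ 16.125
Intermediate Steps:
sqrt(H(382) + 1/(-4361188 + 3969723)) = sqrt(260 + 1/(-4361188 + 3969723)) = sqrt(260 + 1/(-391465)) = sqrt(260 - 1/391465) = sqrt(101780899/391465) = sqrt(39843659627035)/391465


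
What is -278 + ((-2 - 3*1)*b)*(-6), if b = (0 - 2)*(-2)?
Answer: -158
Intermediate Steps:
b = 4 (b = -2*(-2) = 4)
-278 + ((-2 - 3*1)*b)*(-6) = -278 + ((-2 - 3*1)*4)*(-6) = -278 + ((-2 - 3)*4)*(-6) = -278 - 5*4*(-6) = -278 - 20*(-6) = -278 + 120 = -158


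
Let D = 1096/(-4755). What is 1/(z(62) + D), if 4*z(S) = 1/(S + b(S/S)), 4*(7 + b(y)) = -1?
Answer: -115705/26141 ≈ -4.4262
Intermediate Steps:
D = -1096/4755 (D = 1096*(-1/4755) = -1096/4755 ≈ -0.23049)
b(y) = -29/4 (b(y) = -7 + (¼)*(-1) = -7 - ¼ = -29/4)
z(S) = 1/(4*(-29/4 + S)) (z(S) = 1/(4*(S - 29/4)) = 1/(4*(-29/4 + S)))
1/(z(62) + D) = 1/(1/(-29 + 4*62) - 1096/4755) = 1/(1/(-29 + 248) - 1096/4755) = 1/(1/219 - 1096/4755) = 1/(-26141/115705) = -115705/26141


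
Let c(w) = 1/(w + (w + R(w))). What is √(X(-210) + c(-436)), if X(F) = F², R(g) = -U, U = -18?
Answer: √32162834746/854 ≈ 210.00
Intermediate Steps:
R(g) = 18 (R(g) = -1*(-18) = 18)
c(w) = 1/(18 + 2*w) (c(w) = 1/(w + (w + 18)) = 1/(w + (18 + w)) = 1/(18 + 2*w))
√(X(-210) + c(-436)) = √((-210)² + 1/(2*(9 - 436))) = √(44100 + (½)/(-427)) = √(44100 + (½)*(-1/427)) = √(44100 - 1/854) = √(37661399/854) = √32162834746/854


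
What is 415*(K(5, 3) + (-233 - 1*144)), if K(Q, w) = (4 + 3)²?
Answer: -136120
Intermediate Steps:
K(Q, w) = 49 (K(Q, w) = 7² = 49)
415*(K(5, 3) + (-233 - 1*144)) = 415*(49 + (-233 - 1*144)) = 415*(49 + (-233 - 144)) = 415*(49 - 377) = 415*(-328) = -136120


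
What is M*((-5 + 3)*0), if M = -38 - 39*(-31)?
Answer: 0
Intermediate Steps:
M = 1171 (M = -38 + 1209 = 1171)
M*((-5 + 3)*0) = 1171*((-5 + 3)*0) = 1171*(-2*0) = 1171*0 = 0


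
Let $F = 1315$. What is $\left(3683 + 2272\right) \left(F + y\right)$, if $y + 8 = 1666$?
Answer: $17704215$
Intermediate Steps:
$y = 1658$ ($y = -8 + 1666 = 1658$)
$\left(3683 + 2272\right) \left(F + y\right) = \left(3683 + 2272\right) \left(1315 + 1658\right) = 5955 \cdot 2973 = 17704215$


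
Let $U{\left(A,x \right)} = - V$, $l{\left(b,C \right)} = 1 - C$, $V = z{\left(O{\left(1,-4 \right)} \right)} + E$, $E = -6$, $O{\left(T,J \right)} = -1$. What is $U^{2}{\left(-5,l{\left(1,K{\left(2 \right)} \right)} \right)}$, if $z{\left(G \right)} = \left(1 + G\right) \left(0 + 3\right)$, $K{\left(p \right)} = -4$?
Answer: $36$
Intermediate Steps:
$z{\left(G \right)} = 3 + 3 G$ ($z{\left(G \right)} = \left(1 + G\right) 3 = 3 + 3 G$)
$V = -6$ ($V = \left(3 + 3 \left(-1\right)\right) - 6 = \left(3 - 3\right) - 6 = 0 - 6 = -6$)
$U{\left(A,x \right)} = 6$ ($U{\left(A,x \right)} = \left(-1\right) \left(-6\right) = 6$)
$U^{2}{\left(-5,l{\left(1,K{\left(2 \right)} \right)} \right)} = 6^{2} = 36$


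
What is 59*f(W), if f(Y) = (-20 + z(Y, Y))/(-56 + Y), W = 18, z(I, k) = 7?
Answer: 767/38 ≈ 20.184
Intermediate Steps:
f(Y) = -13/(-56 + Y) (f(Y) = (-20 + 7)/(-56 + Y) = -13/(-56 + Y))
59*f(W) = 59*(-13/(-56 + 18)) = 59*(-13/(-38)) = 59*(-13*(-1/38)) = 59*(13/38) = 767/38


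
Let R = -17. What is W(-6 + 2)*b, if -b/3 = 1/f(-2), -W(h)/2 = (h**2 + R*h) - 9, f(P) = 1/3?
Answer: 1350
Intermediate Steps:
f(P) = 1/3
W(h) = 18 - 2*h**2 + 34*h (W(h) = -2*((h**2 - 17*h) - 9) = -2*(-9 + h**2 - 17*h) = 18 - 2*h**2 + 34*h)
b = -9 (b = -3/1/3 = -3*3 = -9)
W(-6 + 2)*b = (18 - 2*(-6 + 2)**2 + 34*(-6 + 2))*(-9) = (18 - 2*(-4)**2 + 34*(-4))*(-9) = (18 - 2*16 - 136)*(-9) = (18 - 32 - 136)*(-9) = -150*(-9) = 1350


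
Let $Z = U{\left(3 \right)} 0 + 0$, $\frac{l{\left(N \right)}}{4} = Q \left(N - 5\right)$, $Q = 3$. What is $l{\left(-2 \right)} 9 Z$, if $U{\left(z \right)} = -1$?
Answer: $0$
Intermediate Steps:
$l{\left(N \right)} = -60 + 12 N$ ($l{\left(N \right)} = 4 \cdot 3 \left(N - 5\right) = 4 \cdot 3 \left(-5 + N\right) = 4 \left(-15 + 3 N\right) = -60 + 12 N$)
$Z = 0$ ($Z = \left(-1\right) 0 + 0 = 0 + 0 = 0$)
$l{\left(-2 \right)} 9 Z = \left(-60 + 12 \left(-2\right)\right) 9 \cdot 0 = \left(-60 - 24\right) 9 \cdot 0 = \left(-84\right) 9 \cdot 0 = \left(-756\right) 0 = 0$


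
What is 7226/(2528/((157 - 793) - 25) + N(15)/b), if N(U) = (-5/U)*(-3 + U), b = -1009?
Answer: -2409686737/1274054 ≈ -1891.4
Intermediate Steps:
N(U) = -5*(-3 + U)/U
7226/(2528/((157 - 793) - 25) + N(15)/b) = 7226/(2528/((157 - 793) - 25) + (-5 + 15/15)/(-1009)) = 7226/(2528/(-636 - 25) + (-5 + 15*(1/15))*(-1/1009)) = 7226/(2528/(-661) + (-5 + 1)*(-1/1009)) = 7226/(2528*(-1/661) - 4*(-1/1009)) = 7226/(-2528/661 + 4/1009) = 7226/(-2548108/666949) = 7226*(-666949/2548108) = -2409686737/1274054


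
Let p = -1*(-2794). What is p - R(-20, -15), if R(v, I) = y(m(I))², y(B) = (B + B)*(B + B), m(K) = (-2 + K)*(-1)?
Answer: -1333542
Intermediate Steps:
p = 2794
m(K) = 2 - K
y(B) = 4*B² (y(B) = (2*B)*(2*B) = 4*B²)
R(v, I) = 16*(2 - I)⁴ (R(v, I) = (4*(2 - I)²)² = 16*(2 - I)⁴)
p - R(-20, -15) = 2794 - 16*(-2 - 15)⁴ = 2794 - 16*(-17)⁴ = 2794 - 16*83521 = 2794 - 1*1336336 = 2794 - 1336336 = -1333542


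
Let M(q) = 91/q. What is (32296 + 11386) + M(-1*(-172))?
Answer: 7513395/172 ≈ 43683.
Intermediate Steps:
(32296 + 11386) + M(-1*(-172)) = (32296 + 11386) + 91/((-1*(-172))) = 43682 + 91/172 = 7513395/172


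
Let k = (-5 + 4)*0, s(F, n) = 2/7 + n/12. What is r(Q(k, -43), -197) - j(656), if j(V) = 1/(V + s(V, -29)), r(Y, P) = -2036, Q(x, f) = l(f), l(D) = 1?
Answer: -111827384/54925 ≈ -2036.0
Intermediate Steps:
s(F, n) = 2/7 + n/12 (s(F, n) = 2*(⅐) + n*(1/12) = 2/7 + n/12)
k = 0 (k = -1*0 = 0)
Q(x, f) = 1
j(V) = 1/(-179/84 + V) (j(V) = 1/(V + (2/7 + (1/12)*(-29))) = 1/(V + (2/7 - 29/12)) = 1/(V - 179/84) = 1/(-179/84 + V))
r(Q(k, -43), -197) - j(656) = -2036 - 84/(-179 + 84*656) = -2036 - 84/(-179 + 55104) = -2036 - 84/54925 = -111827384/54925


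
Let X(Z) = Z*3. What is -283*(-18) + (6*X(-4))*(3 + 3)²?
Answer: 2502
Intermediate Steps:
X(Z) = 3*Z
-283*(-18) + (6*X(-4))*(3 + 3)² = -283*(-18) + (6*(3*(-4)))*(3 + 3)² = 5094 + (6*(-12))*6² = 5094 - 72*36 = 5094 - 2592 = 2502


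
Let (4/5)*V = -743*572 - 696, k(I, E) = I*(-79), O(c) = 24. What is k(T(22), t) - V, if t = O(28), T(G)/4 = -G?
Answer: 539067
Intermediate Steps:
T(G) = -4*G (T(G) = 4*(-G) = -4*G)
t = 24
k(I, E) = -79*I
V = -532115 (V = 5*(-743*572 - 696)/4 = 5*(-424996 - 696)/4 = (5/4)*(-425692) = -532115)
k(T(22), t) - V = -(-316)*22 - 1*(-532115) = -79*(-88) + 532115 = 6952 + 532115 = 539067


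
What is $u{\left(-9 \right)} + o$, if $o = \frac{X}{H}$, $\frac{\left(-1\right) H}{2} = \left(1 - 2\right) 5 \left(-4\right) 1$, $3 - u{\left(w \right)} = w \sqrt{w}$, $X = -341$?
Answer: $\frac{461}{40} + 27 i \approx 11.525 + 27.0 i$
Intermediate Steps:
$u{\left(w \right)} = 3 - w^{\frac{3}{2}}$ ($u{\left(w \right)} = 3 - w \sqrt{w} = 3 - w^{\frac{3}{2}}$)
$H = -40$ ($H = - 2 \left(1 - 2\right) 5 \left(-4\right) 1 = - 2 \left(-1\right) 5 \left(-4\right) 1 = - 2 \left(-5\right) \left(-4\right) 1 = - 2 \cdot 20 \cdot 1 = \left(-2\right) 20 = -40$)
$o = \frac{341}{40}$ ($o = - \frac{341}{-40} = \left(-341\right) \left(- \frac{1}{40}\right) = \frac{341}{40} \approx 8.525$)
$u{\left(-9 \right)} + o = \left(3 - \left(-9\right)^{\frac{3}{2}}\right) + \frac{341}{40} = \left(3 - - 27 i\right) + \frac{341}{40} = \left(3 + 27 i\right) + \frac{341}{40} = \frac{461}{40} + 27 i$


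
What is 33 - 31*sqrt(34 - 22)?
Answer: 33 - 62*sqrt(3) ≈ -74.387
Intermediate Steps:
33 - 31*sqrt(34 - 22) = 33 - 62*sqrt(3)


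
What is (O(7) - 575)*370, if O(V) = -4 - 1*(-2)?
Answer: -213490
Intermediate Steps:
O(V) = -2 (O(V) = -4 + 2 = -2)
(O(7) - 575)*370 = (-2 - 575)*370 = -577*370 = -213490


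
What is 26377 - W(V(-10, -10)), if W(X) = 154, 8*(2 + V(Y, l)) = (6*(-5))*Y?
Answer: 26223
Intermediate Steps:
V(Y, l) = -2 - 15*Y/4 (V(Y, l) = -2 + ((6*(-5))*Y)/8 = -2 + (-30*Y)/8 = -2 - 15*Y/4)
26377 - W(V(-10, -10)) = 26377 - 1*154 = 26377 - 154 = 26223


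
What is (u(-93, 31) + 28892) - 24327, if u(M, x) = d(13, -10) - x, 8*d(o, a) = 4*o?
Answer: 9081/2 ≈ 4540.5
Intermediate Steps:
d(o, a) = o/2 (d(o, a) = (4*o)/8 = o/2)
u(M, x) = 13/2 - x (u(M, x) = (½)*13 - x = 13/2 - x)
(u(-93, 31) + 28892) - 24327 = ((13/2 - 1*31) + 28892) - 24327 = ((13/2 - 31) + 28892) - 24327 = (-49/2 + 28892) - 24327 = 57735/2 - 24327 = 9081/2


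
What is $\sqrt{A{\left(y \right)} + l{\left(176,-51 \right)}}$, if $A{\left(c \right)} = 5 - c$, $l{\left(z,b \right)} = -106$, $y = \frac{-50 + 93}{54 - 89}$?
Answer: $\frac{6 i \sqrt{3395}}{35} \approx 9.9886 i$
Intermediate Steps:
$y = - \frac{43}{35}$ ($y = \frac{43}{-35} = 43 \left(- \frac{1}{35}\right) = - \frac{43}{35} \approx -1.2286$)
$\sqrt{A{\left(y \right)} + l{\left(176,-51 \right)}} = \sqrt{\left(5 - - \frac{43}{35}\right) - 106} = \sqrt{\left(5 + \frac{43}{35}\right) - 106} = \sqrt{\frac{218}{35} - 106} = \sqrt{- \frac{3492}{35}} = \frac{6 i \sqrt{3395}}{35}$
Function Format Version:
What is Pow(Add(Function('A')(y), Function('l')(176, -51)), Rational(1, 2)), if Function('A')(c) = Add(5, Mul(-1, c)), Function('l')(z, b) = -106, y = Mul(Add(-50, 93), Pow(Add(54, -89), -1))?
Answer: Mul(Rational(6, 35), I, Pow(3395, Rational(1, 2))) ≈ Mul(9.9886, I)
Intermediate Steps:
y = Rational(-43, 35) (y = Mul(43, Pow(-35, -1)) = Mul(43, Rational(-1, 35)) = Rational(-43, 35) ≈ -1.2286)
Pow(Add(Function('A')(y), Function('l')(176, -51)), Rational(1, 2)) = Pow(Add(Add(5, Mul(-1, Rational(-43, 35))), -106), Rational(1, 2)) = Pow(Add(Add(5, Rational(43, 35)), -106), Rational(1, 2)) = Pow(Add(Rational(218, 35), -106), Rational(1, 2)) = Pow(Rational(-3492, 35), Rational(1, 2)) = Mul(Rational(6, 35), I, Pow(3395, Rational(1, 2)))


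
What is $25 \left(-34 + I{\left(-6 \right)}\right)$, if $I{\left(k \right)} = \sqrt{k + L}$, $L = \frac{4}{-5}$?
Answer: $-850 + 5 i \sqrt{170} \approx -850.0 + 65.192 i$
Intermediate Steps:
$L = - \frac{4}{5}$ ($L = 4 \left(- \frac{1}{5}\right) = - \frac{4}{5} \approx -0.8$)
$I{\left(k \right)} = \sqrt{- \frac{4}{5} + k}$ ($I{\left(k \right)} = \sqrt{k - \frac{4}{5}} = \sqrt{- \frac{4}{5} + k}$)
$25 \left(-34 + I{\left(-6 \right)}\right) = 25 \left(-34 + \frac{\sqrt{-20 + 25 \left(-6\right)}}{5}\right) = 25 \left(-34 + \frac{\sqrt{-20 - 150}}{5}\right) = 25 \left(-34 + \frac{\sqrt{-170}}{5}\right) = 25 \left(-34 + \frac{i \sqrt{170}}{5}\right) = -850 + 5 i \sqrt{170}$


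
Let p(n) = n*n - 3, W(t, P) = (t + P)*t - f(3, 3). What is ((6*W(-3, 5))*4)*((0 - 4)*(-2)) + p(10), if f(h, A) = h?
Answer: -1631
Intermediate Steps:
W(t, P) = -3 + t*(P + t) (W(t, P) = (t + P)*t - 1*3 = (P + t)*t - 3 = t*(P + t) - 3 = -3 + t*(P + t))
p(n) = -3 + n² (p(n) = n² - 3 = -3 + n²)
((6*W(-3, 5))*4)*((0 - 4)*(-2)) + p(10) = ((6*(-3 + (-3)² + 5*(-3)))*4)*((0 - 4)*(-2)) + (-3 + 10²) = ((6*(-3 + 9 - 15))*4)*(-4*(-2)) + (-3 + 100) = ((6*(-9))*4)*8 + 97 = -54*4*8 + 97 = -216*8 + 97 = -1728 + 97 = -1631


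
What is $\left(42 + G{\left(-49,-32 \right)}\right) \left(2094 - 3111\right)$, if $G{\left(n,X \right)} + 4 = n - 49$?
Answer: $61020$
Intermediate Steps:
$G{\left(n,X \right)} = -53 + n$ ($G{\left(n,X \right)} = -4 + \left(n - 49\right) = -4 + \left(-49 + n\right) = -53 + n$)
$\left(42 + G{\left(-49,-32 \right)}\right) \left(2094 - 3111\right) = \left(42 - 102\right) \left(2094 - 3111\right) = \left(42 - 102\right) \left(-1017\right) = \left(-60\right) \left(-1017\right) = 61020$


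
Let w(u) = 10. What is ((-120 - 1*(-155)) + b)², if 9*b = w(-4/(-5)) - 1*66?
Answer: 67081/81 ≈ 828.16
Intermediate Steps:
b = -56/9 (b = (10 - 1*66)/9 = (10 - 66)/9 = (⅑)*(-56) = -56/9 ≈ -6.2222)
((-120 - 1*(-155)) + b)² = ((-120 - 1*(-155)) - 56/9)² = ((-120 + 155) - 56/9)² = (35 - 56/9)² = (259/9)² = 67081/81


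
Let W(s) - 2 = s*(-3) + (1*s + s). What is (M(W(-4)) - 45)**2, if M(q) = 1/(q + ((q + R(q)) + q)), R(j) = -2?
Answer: 516961/256 ≈ 2019.4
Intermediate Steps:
W(s) = 2 - s (W(s) = 2 + (s*(-3) + (1*s + s)) = 2 + (-3*s + (s + s)) = 2 + (-3*s + 2*s) = 2 - s)
M(q) = 1/(-2 + 3*q) (M(q) = 1/(q + ((q - 2) + q)) = 1/(q + ((-2 + q) + q)) = 1/(q + (-2 + 2*q)) = 1/(-2 + 3*q))
(M(W(-4)) - 45)**2 = (1/(-2 + 3*(2 - 1*(-4))) - 45)**2 = (1/(-2 + 3*(2 + 4)) - 45)**2 = (1/(-2 + 3*6) - 45)**2 = (1/(-2 + 18) - 45)**2 = (1/16 - 45)**2 = (-719/16)**2 = 516961/256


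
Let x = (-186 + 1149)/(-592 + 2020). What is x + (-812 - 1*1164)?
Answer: -940255/476 ≈ -1975.3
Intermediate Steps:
x = 321/476 (x = 963/1428 = 963*(1/1428) = 321/476 ≈ 0.67437)
x + (-812 - 1*1164) = 321/476 + (-812 - 1*1164) = 321/476 + (-812 - 1164) = 321/476 - 1976 = -940255/476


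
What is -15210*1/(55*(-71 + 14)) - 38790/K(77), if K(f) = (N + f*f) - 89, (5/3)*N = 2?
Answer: -5460333/3052027 ≈ -1.7891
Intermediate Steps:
N = 6/5 (N = (⅗)*2 = 6/5 ≈ 1.2000)
K(f) = -439/5 + f² (K(f) = (6/5 + f*f) - 89 = (6/5 + f²) - 89 = -439/5 + f²)
-15210*1/(55*(-71 + 14)) - 38790/K(77) = -15210*1/(55*(-71 + 14)) - 38790/(-439/5 + 77²) = -15210/(55*(-57)) - 38790/(-439/5 + 5929) = -15210/(-3135) - 38790/29206/5 = -15210*(-1/3135) - 38790*5/29206 = 1014/209 - 96975/14603 = -5460333/3052027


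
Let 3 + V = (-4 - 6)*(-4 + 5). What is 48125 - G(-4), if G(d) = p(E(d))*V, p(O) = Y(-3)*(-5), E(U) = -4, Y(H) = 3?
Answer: 47930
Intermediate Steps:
V = -13 (V = -3 + (-4 - 6)*(-4 + 5) = -3 - 10*1 = -3 - 10 = -13)
p(O) = -15 (p(O) = 3*(-5) = -15)
G(d) = 195 (G(d) = -15*(-13) = 195)
48125 - G(-4) = 48125 - 1*195 = 48125 - 195 = 47930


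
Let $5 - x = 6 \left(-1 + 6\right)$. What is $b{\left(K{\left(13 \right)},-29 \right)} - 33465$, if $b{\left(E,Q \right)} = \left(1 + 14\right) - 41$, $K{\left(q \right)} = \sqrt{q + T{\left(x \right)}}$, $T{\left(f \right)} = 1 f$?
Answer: $-33491$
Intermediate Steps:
$x = -25$ ($x = 5 - 6 \left(-1 + 6\right) = 5 - 6 \cdot 5 = 5 - 30 = -25$)
$T{\left(f \right)} = f$
$K{\left(q \right)} = \sqrt{-25 + q}$ ($K{\left(q \right)} = \sqrt{q - 25} = \sqrt{-25 + q}$)
$b{\left(E,Q \right)} = -26$ ($b{\left(E,Q \right)} = 15 - 41 = -26$)
$b{\left(K{\left(13 \right)},-29 \right)} - 33465 = -26 - 33465 = -33491$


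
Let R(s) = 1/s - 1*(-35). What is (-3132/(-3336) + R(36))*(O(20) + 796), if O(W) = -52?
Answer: 11158574/417 ≈ 26759.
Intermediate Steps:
R(s) = 35 + 1/s (R(s) = 1/s + 35 = 35 + 1/s)
(-3132/(-3336) + R(36))*(O(20) + 796) = (-3132/(-3336) + (35 + 1/36))*(-52 + 796) = (-3132*(-1/3336) + (35 + 1/36))*744 = (261/278 + 1261/36)*744 = (179977/5004)*744 = 11158574/417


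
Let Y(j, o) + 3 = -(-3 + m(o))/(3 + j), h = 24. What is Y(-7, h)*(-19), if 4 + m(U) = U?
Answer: -95/4 ≈ -23.750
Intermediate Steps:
m(U) = -4 + U
Y(j, o) = -3 - (-7 + o)/(3 + j) (Y(j, o) = -3 - (-3 + (-4 + o))/(3 + j) = -3 - (-7 + o)/(3 + j))
Y(-7, h)*(-19) = ((-2 - 1*24 - 3*(-7))/(3 - 7))*(-19) = ((-2 - 24 + 21)/(-4))*(-19) = -¼*(-5)*(-19) = (5/4)*(-19) = -95/4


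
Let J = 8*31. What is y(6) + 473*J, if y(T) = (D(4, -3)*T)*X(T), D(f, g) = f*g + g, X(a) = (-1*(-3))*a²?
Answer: 107584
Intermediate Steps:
X(a) = 3*a²
D(f, g) = g + f*g
J = 248
y(T) = -45*T³ (y(T) = ((-3*(1 + 4))*T)*(3*T²) = ((-3*5)*T)*(3*T²) = (-15*T)*(3*T²) = -45*T³)
y(6) + 473*J = -45*6³ + 473*248 = -45*216 + 117304 = -9720 + 117304 = 107584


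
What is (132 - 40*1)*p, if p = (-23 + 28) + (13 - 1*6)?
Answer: 1104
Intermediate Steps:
p = 12 (p = 5 + (13 - 6) = 5 + 7 = 12)
(132 - 40*1)*p = (132 - 40*1)*12 = (132 - 40)*12 = 92*12 = 1104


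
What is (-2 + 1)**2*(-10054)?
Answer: -10054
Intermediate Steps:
(-2 + 1)**2*(-10054) = (-1)**2*(-10054) = 1*(-10054) = -10054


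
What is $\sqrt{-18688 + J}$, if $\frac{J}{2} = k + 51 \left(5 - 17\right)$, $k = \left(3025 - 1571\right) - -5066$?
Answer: $2 i \sqrt{1718} \approx 82.898 i$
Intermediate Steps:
$k = 6520$ ($k = \left(3025 - 1571\right) + 5066 = 1454 + 5066 = 6520$)
$J = 11816$ ($J = 2 \left(6520 + 51 \left(5 - 17\right)\right) = 2 \left(6520 + 51 \left(-12\right)\right) = 2 \left(6520 - 612\right) = 2 \cdot 5908 = 11816$)
$\sqrt{-18688 + J} = \sqrt{-18688 + 11816} = \sqrt{-6872} = 2 i \sqrt{1718}$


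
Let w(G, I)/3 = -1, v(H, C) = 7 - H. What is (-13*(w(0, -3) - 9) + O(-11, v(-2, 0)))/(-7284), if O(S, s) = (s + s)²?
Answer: -40/607 ≈ -0.065898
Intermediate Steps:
w(G, I) = -3 (w(G, I) = 3*(-1) = -3)
O(S, s) = 4*s² (O(S, s) = (2*s)² = 4*s²)
(-13*(w(0, -3) - 9) + O(-11, v(-2, 0)))/(-7284) = (-13*(-3 - 9) + 4*(7 - 1*(-2))²)/(-7284) = (-13*(-12) + 4*(7 + 2)²)*(-1/7284) = (156 + 4*9²)*(-1/7284) = (156 + 4*81)*(-1/7284) = (156 + 324)*(-1/7284) = 480*(-1/7284) = -40/607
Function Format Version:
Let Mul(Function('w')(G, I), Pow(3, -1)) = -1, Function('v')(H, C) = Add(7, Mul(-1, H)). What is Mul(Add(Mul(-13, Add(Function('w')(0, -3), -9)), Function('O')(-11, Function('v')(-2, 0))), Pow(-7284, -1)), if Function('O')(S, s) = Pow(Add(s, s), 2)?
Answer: Rational(-40, 607) ≈ -0.065898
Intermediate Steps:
Function('w')(G, I) = -3 (Function('w')(G, I) = Mul(3, -1) = -3)
Function('O')(S, s) = Mul(4, Pow(s, 2)) (Function('O')(S, s) = Pow(Mul(2, s), 2) = Mul(4, Pow(s, 2)))
Mul(Add(Mul(-13, Add(Function('w')(0, -3), -9)), Function('O')(-11, Function('v')(-2, 0))), Pow(-7284, -1)) = Mul(Add(Mul(-13, Add(-3, -9)), Mul(4, Pow(Add(7, Mul(-1, -2)), 2))), Pow(-7284, -1)) = Mul(Add(Mul(-13, -12), Mul(4, Pow(Add(7, 2), 2))), Rational(-1, 7284)) = Mul(Add(156, Mul(4, Pow(9, 2))), Rational(-1, 7284)) = Mul(Add(156, Mul(4, 81)), Rational(-1, 7284)) = Mul(Add(156, 324), Rational(-1, 7284)) = Mul(480, Rational(-1, 7284)) = Rational(-40, 607)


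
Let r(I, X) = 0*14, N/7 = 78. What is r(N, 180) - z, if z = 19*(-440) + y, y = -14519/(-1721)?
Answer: 14373041/1721 ≈ 8351.6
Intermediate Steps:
y = 14519/1721 (y = -14519*(-1/1721) = 14519/1721 ≈ 8.4364)
N = 546 (N = 7*78 = 546)
r(I, X) = 0
z = -14373041/1721 (z = 19*(-440) + 14519/1721 = -8360 + 14519/1721 = -14373041/1721 ≈ -8351.6)
r(N, 180) - z = 0 - 1*(-14373041/1721) = 0 + 14373041/1721 = 14373041/1721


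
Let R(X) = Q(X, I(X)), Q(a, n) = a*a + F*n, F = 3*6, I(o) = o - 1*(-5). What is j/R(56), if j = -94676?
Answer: -47338/2117 ≈ -22.361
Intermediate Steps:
I(o) = 5 + o (I(o) = o + 5 = 5 + o)
F = 18
Q(a, n) = a**2 + 18*n (Q(a, n) = a*a + 18*n = a**2 + 18*n)
R(X) = 90 + X**2 + 18*X (R(X) = X**2 + 18*(5 + X) = X**2 + (90 + 18*X) = 90 + X**2 + 18*X)
j/R(56) = -94676/(90 + 56**2 + 18*56) = -94676/(90 + 3136 + 1008) = -94676/4234 = -94676*1/4234 = -47338/2117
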